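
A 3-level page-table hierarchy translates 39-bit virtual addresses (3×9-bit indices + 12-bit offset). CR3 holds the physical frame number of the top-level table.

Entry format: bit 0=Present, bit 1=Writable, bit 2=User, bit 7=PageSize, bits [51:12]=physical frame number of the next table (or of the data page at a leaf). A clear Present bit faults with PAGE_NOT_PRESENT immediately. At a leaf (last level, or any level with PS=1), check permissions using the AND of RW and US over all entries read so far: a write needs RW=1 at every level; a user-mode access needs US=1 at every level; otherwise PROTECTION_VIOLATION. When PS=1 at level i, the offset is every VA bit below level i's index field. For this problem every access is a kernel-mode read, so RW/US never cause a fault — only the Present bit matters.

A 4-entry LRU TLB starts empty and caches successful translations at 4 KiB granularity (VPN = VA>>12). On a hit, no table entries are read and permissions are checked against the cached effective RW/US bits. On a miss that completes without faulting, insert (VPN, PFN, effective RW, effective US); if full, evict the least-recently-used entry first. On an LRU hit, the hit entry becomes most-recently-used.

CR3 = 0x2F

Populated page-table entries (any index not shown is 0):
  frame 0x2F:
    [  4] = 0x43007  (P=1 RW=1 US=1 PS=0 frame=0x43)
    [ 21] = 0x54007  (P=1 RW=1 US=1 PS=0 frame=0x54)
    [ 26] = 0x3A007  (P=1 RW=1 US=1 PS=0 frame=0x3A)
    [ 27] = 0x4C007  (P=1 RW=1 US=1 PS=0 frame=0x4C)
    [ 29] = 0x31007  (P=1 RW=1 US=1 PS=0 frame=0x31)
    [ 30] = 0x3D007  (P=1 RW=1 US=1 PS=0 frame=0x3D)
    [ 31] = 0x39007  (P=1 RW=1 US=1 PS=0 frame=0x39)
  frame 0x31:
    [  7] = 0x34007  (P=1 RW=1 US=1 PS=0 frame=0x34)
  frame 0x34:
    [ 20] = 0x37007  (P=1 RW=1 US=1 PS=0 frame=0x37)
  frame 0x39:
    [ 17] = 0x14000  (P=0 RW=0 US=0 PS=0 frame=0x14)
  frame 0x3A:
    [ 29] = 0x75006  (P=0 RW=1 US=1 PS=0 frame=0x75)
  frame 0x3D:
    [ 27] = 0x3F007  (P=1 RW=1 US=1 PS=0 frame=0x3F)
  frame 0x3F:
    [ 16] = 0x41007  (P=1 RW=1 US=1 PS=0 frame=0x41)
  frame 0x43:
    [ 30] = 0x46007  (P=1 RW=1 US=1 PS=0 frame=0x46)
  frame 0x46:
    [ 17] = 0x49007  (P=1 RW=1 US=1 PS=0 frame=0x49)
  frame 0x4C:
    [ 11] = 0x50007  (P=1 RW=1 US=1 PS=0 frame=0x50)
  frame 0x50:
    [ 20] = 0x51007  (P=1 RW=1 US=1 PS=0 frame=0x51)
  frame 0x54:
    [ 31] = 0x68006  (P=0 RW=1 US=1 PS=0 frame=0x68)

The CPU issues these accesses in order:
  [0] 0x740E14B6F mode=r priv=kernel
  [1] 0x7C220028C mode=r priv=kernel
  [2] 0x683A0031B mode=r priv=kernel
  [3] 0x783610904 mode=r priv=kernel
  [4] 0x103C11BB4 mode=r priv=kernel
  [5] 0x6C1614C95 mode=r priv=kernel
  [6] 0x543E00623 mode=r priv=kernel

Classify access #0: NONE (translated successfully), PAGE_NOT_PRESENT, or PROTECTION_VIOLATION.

Trace:
#0 VA=0x740E14B6F (r,kernel):
  L0: frame=0x2F idx=29 entry=0x31007 [P=1 RW=1 US=1 PS=0]
  L1: frame=0x31 idx=7 entry=0x34007 [P=1 RW=1 US=1 PS=0]
  L2: frame=0x34 idx=20 entry=0x37007 [P=1 RW=1 US=1 PS=0]
  ✓ 0x37B6F  — 3 lookups
#1 VA=0x7C220028C (r,kernel):
  L0: frame=0x2F idx=31 entry=0x39007 [P=1 RW=1 US=1 PS=0]
  L1: frame=0x39 idx=17 entry=0x14000 [P=0 RW=0 US=0 PS=0]
  → PAGE_NOT_PRESENT  (2 entries read)
#2 VA=0x683A0031B (r,kernel):
  L0: frame=0x2F idx=26 entry=0x3A007 [P=1 RW=1 US=1 PS=0]
  L1: frame=0x3A idx=29 entry=0x75006 [P=0 RW=1 US=1 PS=0]
  → PAGE_NOT_PRESENT  (2 entries read)
#3 VA=0x783610904 (r,kernel):
  L0: frame=0x2F idx=30 entry=0x3D007 [P=1 RW=1 US=1 PS=0]
  L1: frame=0x3D idx=27 entry=0x3F007 [P=1 RW=1 US=1 PS=0]
  L2: frame=0x3F idx=16 entry=0x41007 [P=1 RW=1 US=1 PS=0]
  ✓ 0x41904  — 3 lookups
#4 VA=0x103C11BB4 (r,kernel):
  L0: frame=0x2F idx=4 entry=0x43007 [P=1 RW=1 US=1 PS=0]
  L1: frame=0x43 idx=30 entry=0x46007 [P=1 RW=1 US=1 PS=0]
  L2: frame=0x46 idx=17 entry=0x49007 [P=1 RW=1 US=1 PS=0]
  ✓ 0x49BB4  — 3 lookups
#5 VA=0x6C1614C95 (r,kernel):
  L0: frame=0x2F idx=27 entry=0x4C007 [P=1 RW=1 US=1 PS=0]
  L1: frame=0x4C idx=11 entry=0x50007 [P=1 RW=1 US=1 PS=0]
  L2: frame=0x50 idx=20 entry=0x51007 [P=1 RW=1 US=1 PS=0]
  ✓ 0x51C95  — 3 lookups
#6 VA=0x543E00623 (r,kernel):
  L0: frame=0x2F idx=21 entry=0x54007 [P=1 RW=1 US=1 PS=0]
  L1: frame=0x54 idx=31 entry=0x68006 [P=0 RW=1 US=1 PS=0]
  → PAGE_NOT_PRESENT  (2 entries read)

Access #0 fault: NONE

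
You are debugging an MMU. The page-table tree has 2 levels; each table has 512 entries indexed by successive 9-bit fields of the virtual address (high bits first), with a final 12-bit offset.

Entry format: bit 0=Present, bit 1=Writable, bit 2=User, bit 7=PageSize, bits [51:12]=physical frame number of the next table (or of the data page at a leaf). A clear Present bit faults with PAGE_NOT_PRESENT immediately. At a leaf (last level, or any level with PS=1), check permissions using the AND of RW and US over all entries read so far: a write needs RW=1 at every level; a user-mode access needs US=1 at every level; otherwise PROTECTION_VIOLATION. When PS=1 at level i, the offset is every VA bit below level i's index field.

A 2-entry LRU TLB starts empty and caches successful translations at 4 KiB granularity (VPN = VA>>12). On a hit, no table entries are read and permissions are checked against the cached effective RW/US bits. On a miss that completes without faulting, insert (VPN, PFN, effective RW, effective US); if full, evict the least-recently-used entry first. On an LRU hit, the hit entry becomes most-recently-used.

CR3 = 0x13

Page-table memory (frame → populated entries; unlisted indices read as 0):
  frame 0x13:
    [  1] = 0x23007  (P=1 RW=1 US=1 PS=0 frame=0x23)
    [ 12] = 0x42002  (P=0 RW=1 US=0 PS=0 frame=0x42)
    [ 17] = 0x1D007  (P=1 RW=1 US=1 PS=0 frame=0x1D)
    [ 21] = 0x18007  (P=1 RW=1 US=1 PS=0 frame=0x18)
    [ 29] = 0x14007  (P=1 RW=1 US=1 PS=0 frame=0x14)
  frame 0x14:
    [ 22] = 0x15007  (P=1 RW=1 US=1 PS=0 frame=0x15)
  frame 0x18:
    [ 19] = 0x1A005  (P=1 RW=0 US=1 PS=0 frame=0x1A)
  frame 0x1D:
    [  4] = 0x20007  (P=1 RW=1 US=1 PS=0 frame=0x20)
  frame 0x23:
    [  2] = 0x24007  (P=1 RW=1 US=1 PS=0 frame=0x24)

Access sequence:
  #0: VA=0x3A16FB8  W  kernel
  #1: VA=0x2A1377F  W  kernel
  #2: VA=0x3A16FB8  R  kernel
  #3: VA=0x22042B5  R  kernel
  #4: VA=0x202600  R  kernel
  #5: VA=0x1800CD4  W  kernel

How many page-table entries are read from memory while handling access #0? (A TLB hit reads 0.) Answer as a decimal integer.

Walk each access:
#0 VA=0x3A16FB8 (w,kernel):
  L0: frame=0x13 idx=29 entry=0x14007 [P=1 RW=1 US=1 PS=0]
  L1: frame=0x14 idx=22 entry=0x15007 [P=1 RW=1 US=1 PS=0]
  → PA=0x15FB8  (2 entries read)
#1 VA=0x2A1377F (w,kernel):
  L0: frame=0x13 idx=21 entry=0x18007 [P=1 RW=1 US=1 PS=0]
  L1: frame=0x18 idx=19 entry=0x1A005 [P=1 RW=0 US=1 PS=0]
  ⇒ fault: PROTECTION_VIOLATION  — 2 lookups
#2 VA=0x3A16FB8 (r,kernel):
  TLB hit vpn=0x3A16 → PA=0x15FB8
#3 VA=0x22042B5 (r,kernel):
  L0: frame=0x13 idx=17 entry=0x1D007 [P=1 RW=1 US=1 PS=0]
  L1: frame=0x1D idx=4 entry=0x20007 [P=1 RW=1 US=1 PS=0]
  → PA=0x202B5  (2 entries read)
#4 VA=0x202600 (r,kernel):
  L0: frame=0x13 idx=1 entry=0x23007 [P=1 RW=1 US=1 PS=0]
  L1: frame=0x23 idx=2 entry=0x24007 [P=1 RW=1 US=1 PS=0]
  → PA=0x24600  (2 entries read)
#5 VA=0x1800CD4 (w,kernel):
  L0: frame=0x13 idx=12 entry=0x42002 [P=0 RW=1 US=0 PS=0]
  ⇒ fault: PAGE_NOT_PRESENT  — 1 lookups

Entries read for #0: 2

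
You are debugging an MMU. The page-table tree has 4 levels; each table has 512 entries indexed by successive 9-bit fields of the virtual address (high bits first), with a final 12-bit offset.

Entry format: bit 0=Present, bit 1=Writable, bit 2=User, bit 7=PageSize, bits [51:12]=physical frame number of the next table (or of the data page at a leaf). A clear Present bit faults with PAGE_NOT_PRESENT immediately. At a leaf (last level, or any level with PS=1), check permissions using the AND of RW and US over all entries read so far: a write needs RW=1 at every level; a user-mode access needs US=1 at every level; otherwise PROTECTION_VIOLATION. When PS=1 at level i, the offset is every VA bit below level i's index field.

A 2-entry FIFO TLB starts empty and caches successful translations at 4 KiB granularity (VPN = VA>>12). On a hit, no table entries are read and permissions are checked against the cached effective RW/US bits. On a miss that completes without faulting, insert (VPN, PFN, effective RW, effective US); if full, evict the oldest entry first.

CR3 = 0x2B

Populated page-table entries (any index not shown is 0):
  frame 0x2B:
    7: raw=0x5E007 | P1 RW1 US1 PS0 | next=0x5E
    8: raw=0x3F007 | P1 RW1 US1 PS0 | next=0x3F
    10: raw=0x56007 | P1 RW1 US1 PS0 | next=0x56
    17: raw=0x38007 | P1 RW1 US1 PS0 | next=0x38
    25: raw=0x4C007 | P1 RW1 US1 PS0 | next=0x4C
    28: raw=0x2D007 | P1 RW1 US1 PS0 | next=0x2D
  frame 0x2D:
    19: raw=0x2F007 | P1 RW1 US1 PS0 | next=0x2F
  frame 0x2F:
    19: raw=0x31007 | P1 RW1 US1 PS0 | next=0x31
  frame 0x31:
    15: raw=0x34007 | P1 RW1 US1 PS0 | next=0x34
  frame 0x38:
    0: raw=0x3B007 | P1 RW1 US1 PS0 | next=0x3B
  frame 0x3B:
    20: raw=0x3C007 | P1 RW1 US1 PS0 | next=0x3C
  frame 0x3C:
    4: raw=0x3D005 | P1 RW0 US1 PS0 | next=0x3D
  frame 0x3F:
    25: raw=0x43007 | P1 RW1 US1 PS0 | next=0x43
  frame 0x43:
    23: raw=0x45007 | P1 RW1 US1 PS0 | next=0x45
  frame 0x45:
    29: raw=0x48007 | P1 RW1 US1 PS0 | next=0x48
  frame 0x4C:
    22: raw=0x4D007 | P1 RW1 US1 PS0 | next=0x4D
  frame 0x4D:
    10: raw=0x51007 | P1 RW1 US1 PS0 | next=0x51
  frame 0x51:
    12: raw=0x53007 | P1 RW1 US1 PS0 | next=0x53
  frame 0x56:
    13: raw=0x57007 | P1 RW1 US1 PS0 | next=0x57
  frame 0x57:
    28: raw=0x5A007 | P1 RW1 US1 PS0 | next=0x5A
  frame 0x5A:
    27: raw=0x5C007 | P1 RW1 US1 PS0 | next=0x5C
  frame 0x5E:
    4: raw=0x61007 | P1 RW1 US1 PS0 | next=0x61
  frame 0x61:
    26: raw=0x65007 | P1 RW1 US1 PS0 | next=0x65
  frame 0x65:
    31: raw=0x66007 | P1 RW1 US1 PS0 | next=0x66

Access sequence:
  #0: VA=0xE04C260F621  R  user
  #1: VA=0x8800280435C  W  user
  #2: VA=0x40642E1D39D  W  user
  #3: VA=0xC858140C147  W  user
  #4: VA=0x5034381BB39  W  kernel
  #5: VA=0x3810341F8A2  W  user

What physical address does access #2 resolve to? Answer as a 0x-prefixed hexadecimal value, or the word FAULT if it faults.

Per-access translation:
#0 VA=0xE04C260F621 (r,user):
  lvl0: tbl 0x2B, slot 28 ⇒ 0x2D007 (P1/RW1/US1/PS0)
  lvl1: tbl 0x2D, slot 19 ⇒ 0x2F007 (P1/RW1/US1/PS0)
  lvl2: tbl 0x2F, slot 19 ⇒ 0x31007 (P1/RW1/US1/PS0)
  lvl3: tbl 0x31, slot 15 ⇒ 0x34007 (P1/RW1/US1/PS0)
  ⇒ phys 0x34621  [4 reads]
#1 VA=0x8800280435C (w,user):
  lvl0: tbl 0x2B, slot 17 ⇒ 0x38007 (P1/RW1/US1/PS0)
  lvl1: tbl 0x38, slot 0 ⇒ 0x3B007 (P1/RW1/US1/PS0)
  lvl2: tbl 0x3B, slot 20 ⇒ 0x3C007 (P1/RW1/US1/PS0)
  lvl3: tbl 0x3C, slot 4 ⇒ 0x3D005 (P1/RW0/US1/PS0)
  ✗ PROTECTION_VIOLATION  [4 reads]
#2 VA=0x40642E1D39D (w,user):
  lvl0: tbl 0x2B, slot 8 ⇒ 0x3F007 (P1/RW1/US1/PS0)
  lvl1: tbl 0x3F, slot 25 ⇒ 0x43007 (P1/RW1/US1/PS0)
  lvl2: tbl 0x43, slot 23 ⇒ 0x45007 (P1/RW1/US1/PS0)
  lvl3: tbl 0x45, slot 29 ⇒ 0x48007 (P1/RW1/US1/PS0)
  ⇒ phys 0x4839D  [4 reads]
#3 VA=0xC858140C147 (w,user):
  lvl0: tbl 0x2B, slot 25 ⇒ 0x4C007 (P1/RW1/US1/PS0)
  lvl1: tbl 0x4C, slot 22 ⇒ 0x4D007 (P1/RW1/US1/PS0)
  lvl2: tbl 0x4D, slot 10 ⇒ 0x51007 (P1/RW1/US1/PS0)
  lvl3: tbl 0x51, slot 12 ⇒ 0x53007 (P1/RW1/US1/PS0)
  ⇒ phys 0x53147  [4 reads]
#4 VA=0x5034381BB39 (w,kernel):
  lvl0: tbl 0x2B, slot 10 ⇒ 0x56007 (P1/RW1/US1/PS0)
  lvl1: tbl 0x56, slot 13 ⇒ 0x57007 (P1/RW1/US1/PS0)
  lvl2: tbl 0x57, slot 28 ⇒ 0x5A007 (P1/RW1/US1/PS0)
  lvl3: tbl 0x5A, slot 27 ⇒ 0x5C007 (P1/RW1/US1/PS0)
  ⇒ phys 0x5CB39  [4 reads]
#5 VA=0x3810341F8A2 (w,user):
  lvl0: tbl 0x2B, slot 7 ⇒ 0x5E007 (P1/RW1/US1/PS0)
  lvl1: tbl 0x5E, slot 4 ⇒ 0x61007 (P1/RW1/US1/PS0)
  lvl2: tbl 0x61, slot 26 ⇒ 0x65007 (P1/RW1/US1/PS0)
  lvl3: tbl 0x65, slot 31 ⇒ 0x66007 (P1/RW1/US1/PS0)
  ⇒ phys 0x668A2  [4 reads]

Access #2 PA: 0x4839D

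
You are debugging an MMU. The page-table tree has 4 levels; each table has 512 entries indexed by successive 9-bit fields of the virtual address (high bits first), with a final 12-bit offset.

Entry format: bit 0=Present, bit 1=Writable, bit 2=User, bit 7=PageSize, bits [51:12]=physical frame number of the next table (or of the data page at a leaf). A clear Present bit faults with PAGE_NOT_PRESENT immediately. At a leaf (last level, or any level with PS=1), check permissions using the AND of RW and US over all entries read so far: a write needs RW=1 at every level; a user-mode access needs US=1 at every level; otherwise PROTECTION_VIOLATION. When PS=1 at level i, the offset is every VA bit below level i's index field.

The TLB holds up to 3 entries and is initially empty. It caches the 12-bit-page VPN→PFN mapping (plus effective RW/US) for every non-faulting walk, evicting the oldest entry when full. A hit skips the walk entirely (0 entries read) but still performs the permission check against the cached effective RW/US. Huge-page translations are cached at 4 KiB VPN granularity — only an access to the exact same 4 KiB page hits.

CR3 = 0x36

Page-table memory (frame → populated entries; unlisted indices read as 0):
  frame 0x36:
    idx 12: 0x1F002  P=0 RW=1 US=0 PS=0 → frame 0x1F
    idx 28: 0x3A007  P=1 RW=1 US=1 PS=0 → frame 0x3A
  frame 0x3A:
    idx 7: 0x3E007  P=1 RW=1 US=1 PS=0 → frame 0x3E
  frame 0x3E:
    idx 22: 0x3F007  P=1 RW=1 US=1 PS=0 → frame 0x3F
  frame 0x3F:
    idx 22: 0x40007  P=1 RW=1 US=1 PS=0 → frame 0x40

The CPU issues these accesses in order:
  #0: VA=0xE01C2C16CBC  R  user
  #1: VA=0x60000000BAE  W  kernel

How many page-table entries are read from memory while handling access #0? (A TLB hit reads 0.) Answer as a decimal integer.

Trace:
#0 VA=0xE01C2C16CBC (r,user):
  L0: frame=0x36 idx=28 entry=0x3A007 [P=1 RW=1 US=1 PS=0]
  L1: frame=0x3A idx=7 entry=0x3E007 [P=1 RW=1 US=1 PS=0]
  L2: frame=0x3E idx=22 entry=0x3F007 [P=1 RW=1 US=1 PS=0]
  L3: frame=0x3F idx=22 entry=0x40007 [P=1 RW=1 US=1 PS=0]
  ⇒ phys 0x40CBC  [4 reads]
#1 VA=0x60000000BAE (w,kernel):
  L0: frame=0x36 idx=12 entry=0x1F002 [P=0 RW=1 US=0 PS=0]
  ✗ PAGE_NOT_PRESENT  [1 reads]

Entries read for #0: 4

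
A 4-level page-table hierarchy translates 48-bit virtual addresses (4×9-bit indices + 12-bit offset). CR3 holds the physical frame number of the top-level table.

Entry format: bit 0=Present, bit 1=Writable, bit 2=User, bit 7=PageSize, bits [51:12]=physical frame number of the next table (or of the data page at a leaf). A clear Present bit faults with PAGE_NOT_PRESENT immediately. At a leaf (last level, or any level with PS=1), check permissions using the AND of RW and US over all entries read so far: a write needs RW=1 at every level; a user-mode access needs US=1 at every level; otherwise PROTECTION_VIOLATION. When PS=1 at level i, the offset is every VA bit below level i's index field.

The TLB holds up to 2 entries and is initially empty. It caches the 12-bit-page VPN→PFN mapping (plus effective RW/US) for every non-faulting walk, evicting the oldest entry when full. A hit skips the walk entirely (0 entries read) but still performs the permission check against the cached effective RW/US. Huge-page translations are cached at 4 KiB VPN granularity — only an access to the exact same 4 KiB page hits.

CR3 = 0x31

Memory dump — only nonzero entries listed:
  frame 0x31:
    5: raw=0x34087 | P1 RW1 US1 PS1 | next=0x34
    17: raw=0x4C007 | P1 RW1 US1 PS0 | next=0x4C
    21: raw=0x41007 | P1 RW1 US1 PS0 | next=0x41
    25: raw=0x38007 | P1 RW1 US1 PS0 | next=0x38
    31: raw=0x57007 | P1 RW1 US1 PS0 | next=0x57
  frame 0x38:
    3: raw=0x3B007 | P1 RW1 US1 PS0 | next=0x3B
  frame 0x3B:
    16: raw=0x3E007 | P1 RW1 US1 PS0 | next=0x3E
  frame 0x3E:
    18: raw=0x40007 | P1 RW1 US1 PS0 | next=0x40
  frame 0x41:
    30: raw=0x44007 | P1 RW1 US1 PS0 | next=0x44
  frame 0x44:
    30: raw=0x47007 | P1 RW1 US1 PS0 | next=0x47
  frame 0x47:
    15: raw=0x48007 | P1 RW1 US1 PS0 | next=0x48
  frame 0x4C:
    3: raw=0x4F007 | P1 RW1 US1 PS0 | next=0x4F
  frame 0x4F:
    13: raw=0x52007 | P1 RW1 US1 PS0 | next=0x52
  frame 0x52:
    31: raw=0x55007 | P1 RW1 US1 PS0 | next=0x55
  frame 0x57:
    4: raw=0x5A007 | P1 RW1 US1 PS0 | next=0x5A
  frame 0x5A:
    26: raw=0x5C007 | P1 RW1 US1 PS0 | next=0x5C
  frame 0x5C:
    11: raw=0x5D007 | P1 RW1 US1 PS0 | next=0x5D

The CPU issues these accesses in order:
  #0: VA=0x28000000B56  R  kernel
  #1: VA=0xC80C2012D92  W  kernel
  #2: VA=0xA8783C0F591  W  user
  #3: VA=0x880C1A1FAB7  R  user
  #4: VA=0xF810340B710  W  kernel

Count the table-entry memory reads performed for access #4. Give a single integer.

Trace:
#0 VA=0x28000000B56 (r,kernel):
  L0 @0x31[5] → 0x34087  P=1,RW=1,US=1,PS=1
  ✓ 0x34B56 (huge @L0)  — 1 lookups
#1 VA=0xC80C2012D92 (w,kernel):
  L0 @0x31[25] → 0x38007  P=1,RW=1,US=1,PS=0
  L1 @0x38[3] → 0x3B007  P=1,RW=1,US=1,PS=0
  L2 @0x3B[16] → 0x3E007  P=1,RW=1,US=1,PS=0
  L3 @0x3E[18] → 0x40007  P=1,RW=1,US=1,PS=0
  ✓ 0x40D92  — 4 lookups
#2 VA=0xA8783C0F591 (w,user):
  L0 @0x31[21] → 0x41007  P=1,RW=1,US=1,PS=0
  L1 @0x41[30] → 0x44007  P=1,RW=1,US=1,PS=0
  L2 @0x44[30] → 0x47007  P=1,RW=1,US=1,PS=0
  L3 @0x47[15] → 0x48007  P=1,RW=1,US=1,PS=0
  ✓ 0x48591  — 4 lookups
#3 VA=0x880C1A1FAB7 (r,user):
  L0 @0x31[17] → 0x4C007  P=1,RW=1,US=1,PS=0
  L1 @0x4C[3] → 0x4F007  P=1,RW=1,US=1,PS=0
  L2 @0x4F[13] → 0x52007  P=1,RW=1,US=1,PS=0
  L3 @0x52[31] → 0x55007  P=1,RW=1,US=1,PS=0
  ✓ 0x55AB7  — 4 lookups
#4 VA=0xF810340B710 (w,kernel):
  L0 @0x31[31] → 0x57007  P=1,RW=1,US=1,PS=0
  L1 @0x57[4] → 0x5A007  P=1,RW=1,US=1,PS=0
  L2 @0x5A[26] → 0x5C007  P=1,RW=1,US=1,PS=0
  L3 @0x5C[11] → 0x5D007  P=1,RW=1,US=1,PS=0
  ✓ 0x5D710  — 4 lookups

Entries read for #4: 4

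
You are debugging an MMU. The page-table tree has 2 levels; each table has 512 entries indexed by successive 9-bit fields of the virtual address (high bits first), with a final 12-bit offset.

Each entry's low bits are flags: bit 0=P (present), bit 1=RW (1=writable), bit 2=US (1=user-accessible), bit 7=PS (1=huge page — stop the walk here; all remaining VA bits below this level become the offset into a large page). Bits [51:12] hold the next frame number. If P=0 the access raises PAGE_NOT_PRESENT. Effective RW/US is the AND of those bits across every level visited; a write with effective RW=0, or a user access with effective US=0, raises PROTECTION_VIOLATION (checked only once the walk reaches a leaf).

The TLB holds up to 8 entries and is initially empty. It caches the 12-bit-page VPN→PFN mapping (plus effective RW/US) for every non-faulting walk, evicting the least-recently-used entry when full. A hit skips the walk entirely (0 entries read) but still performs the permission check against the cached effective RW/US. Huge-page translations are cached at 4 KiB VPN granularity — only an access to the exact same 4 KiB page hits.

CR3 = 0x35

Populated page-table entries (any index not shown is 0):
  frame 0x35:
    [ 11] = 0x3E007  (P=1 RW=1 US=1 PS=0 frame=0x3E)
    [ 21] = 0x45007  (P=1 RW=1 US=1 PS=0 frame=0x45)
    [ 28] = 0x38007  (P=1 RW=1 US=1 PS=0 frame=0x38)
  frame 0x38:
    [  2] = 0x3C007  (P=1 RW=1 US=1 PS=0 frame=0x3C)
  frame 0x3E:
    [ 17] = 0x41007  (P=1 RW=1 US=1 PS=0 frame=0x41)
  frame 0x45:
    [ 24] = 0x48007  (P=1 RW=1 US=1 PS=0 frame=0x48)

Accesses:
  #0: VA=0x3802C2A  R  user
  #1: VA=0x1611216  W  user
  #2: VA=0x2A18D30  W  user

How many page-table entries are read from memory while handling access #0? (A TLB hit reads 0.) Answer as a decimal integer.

Walk each access:
#0 VA=0x3802C2A (r,user):
  L0 @0x35[28] → 0x38007  P=1,RW=1,US=1,PS=0
  L1 @0x38[2] → 0x3C007  P=1,RW=1,US=1,PS=0
  ⇒ phys 0x3CC2A  [2 reads]
#1 VA=0x1611216 (w,user):
  L0 @0x35[11] → 0x3E007  P=1,RW=1,US=1,PS=0
  L1 @0x3E[17] → 0x41007  P=1,RW=1,US=1,PS=0
  ⇒ phys 0x41216  [2 reads]
#2 VA=0x2A18D30 (w,user):
  L0 @0x35[21] → 0x45007  P=1,RW=1,US=1,PS=0
  L1 @0x45[24] → 0x48007  P=1,RW=1,US=1,PS=0
  ⇒ phys 0x48D30  [2 reads]

Entries read for #0: 2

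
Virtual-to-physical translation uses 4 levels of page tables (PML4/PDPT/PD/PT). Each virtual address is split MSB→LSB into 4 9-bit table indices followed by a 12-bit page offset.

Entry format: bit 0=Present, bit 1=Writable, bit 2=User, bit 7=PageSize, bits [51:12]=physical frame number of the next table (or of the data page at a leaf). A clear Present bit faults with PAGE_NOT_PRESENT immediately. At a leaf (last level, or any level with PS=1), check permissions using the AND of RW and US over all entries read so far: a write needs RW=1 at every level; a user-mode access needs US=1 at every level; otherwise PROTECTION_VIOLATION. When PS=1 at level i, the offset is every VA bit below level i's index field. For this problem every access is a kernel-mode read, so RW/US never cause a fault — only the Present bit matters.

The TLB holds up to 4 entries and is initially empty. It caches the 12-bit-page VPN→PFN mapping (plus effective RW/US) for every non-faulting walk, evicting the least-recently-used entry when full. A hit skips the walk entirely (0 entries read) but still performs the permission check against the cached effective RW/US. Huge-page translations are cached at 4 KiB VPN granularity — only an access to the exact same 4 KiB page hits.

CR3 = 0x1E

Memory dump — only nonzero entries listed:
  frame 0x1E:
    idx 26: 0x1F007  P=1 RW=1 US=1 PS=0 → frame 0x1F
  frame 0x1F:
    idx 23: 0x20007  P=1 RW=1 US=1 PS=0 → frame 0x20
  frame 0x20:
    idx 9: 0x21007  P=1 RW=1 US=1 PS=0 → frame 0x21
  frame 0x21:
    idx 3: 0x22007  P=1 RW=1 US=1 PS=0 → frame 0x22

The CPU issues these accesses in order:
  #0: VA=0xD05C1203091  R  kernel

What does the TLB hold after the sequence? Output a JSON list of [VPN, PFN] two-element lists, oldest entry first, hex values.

Trace:
#0 VA=0xD05C1203091 (r,kernel):
  [0] read 0x1E idx=26: raw=0x1F007 flags P=1 W=1 U=1 S=0
  [1] read 0x1F idx=23: raw=0x20007 flags P=1 W=1 U=1 S=0
  [2] read 0x20 idx=9: raw=0x21007 flags P=1 W=1 U=1 S=0
  [3] read 0x21 idx=3: raw=0x22007 flags P=1 W=1 U=1 S=0
  ⇒ phys 0x22091  [4 reads]

TLB: [["0xD05C1203", "0x22"]]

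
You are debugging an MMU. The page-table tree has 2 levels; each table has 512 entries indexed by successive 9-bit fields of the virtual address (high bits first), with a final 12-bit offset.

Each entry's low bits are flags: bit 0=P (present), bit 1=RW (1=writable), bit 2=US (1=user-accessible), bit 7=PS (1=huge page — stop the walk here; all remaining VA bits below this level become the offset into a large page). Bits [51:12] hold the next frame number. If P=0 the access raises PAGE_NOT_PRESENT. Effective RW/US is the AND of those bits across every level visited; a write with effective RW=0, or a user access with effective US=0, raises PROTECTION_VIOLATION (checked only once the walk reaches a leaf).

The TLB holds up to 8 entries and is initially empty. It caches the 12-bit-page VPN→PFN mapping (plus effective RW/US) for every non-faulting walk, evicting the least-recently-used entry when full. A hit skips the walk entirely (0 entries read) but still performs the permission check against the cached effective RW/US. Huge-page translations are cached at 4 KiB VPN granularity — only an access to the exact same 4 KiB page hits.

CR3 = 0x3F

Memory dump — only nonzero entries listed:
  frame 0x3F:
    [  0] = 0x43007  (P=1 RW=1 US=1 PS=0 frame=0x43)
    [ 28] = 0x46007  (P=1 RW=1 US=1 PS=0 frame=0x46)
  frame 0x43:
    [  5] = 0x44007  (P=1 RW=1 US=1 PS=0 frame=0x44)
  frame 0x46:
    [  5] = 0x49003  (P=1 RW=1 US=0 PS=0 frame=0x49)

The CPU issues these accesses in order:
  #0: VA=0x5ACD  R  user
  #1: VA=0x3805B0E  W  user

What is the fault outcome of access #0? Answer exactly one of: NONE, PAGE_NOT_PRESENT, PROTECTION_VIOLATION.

Walk each access:
#0 VA=0x5ACD (r,user):
  L0 @0x3F[0] → 0x43007  P=1,RW=1,US=1,PS=0
  L1 @0x43[5] → 0x44007  P=1,RW=1,US=1,PS=0
  ✓ 0x44ACD  — 2 lookups
#1 VA=0x3805B0E (w,user):
  L0 @0x3F[28] → 0x46007  P=1,RW=1,US=1,PS=0
  L1 @0x46[5] → 0x49003  P=1,RW=1,US=0,PS=0
  → PROTECTION_VIOLATION  (2 entries read)

Access #0 fault: NONE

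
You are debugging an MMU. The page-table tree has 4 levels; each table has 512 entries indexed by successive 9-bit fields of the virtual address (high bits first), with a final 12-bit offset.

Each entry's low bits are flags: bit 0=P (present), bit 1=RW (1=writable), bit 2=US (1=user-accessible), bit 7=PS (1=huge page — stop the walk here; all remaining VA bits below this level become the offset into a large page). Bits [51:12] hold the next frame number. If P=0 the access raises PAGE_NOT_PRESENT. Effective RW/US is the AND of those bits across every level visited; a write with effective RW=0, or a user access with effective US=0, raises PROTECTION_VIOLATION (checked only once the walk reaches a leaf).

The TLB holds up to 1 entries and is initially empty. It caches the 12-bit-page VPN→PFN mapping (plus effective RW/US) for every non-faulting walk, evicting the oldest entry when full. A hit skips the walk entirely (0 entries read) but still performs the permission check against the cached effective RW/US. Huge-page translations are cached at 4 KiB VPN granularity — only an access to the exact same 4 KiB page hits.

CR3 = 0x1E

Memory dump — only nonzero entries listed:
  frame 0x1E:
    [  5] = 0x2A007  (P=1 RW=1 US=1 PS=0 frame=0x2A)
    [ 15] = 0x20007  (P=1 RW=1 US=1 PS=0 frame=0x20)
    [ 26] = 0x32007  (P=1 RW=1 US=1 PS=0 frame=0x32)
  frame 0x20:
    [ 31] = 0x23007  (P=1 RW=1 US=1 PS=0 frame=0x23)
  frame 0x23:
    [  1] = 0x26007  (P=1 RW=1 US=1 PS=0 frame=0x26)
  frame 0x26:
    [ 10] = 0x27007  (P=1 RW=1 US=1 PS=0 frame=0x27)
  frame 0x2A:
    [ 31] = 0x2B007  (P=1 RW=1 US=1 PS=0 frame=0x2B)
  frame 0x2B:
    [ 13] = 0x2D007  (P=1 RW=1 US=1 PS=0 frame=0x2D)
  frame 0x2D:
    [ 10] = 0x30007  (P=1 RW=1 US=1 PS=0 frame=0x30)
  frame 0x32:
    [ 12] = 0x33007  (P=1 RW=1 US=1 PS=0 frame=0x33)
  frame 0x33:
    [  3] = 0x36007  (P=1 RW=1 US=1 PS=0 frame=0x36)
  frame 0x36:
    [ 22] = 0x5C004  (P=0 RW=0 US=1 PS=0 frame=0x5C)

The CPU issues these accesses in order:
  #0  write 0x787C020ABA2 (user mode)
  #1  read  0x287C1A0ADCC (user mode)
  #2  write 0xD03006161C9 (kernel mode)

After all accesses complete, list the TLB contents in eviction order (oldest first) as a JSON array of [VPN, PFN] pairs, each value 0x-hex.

Per-access translation:
#0 VA=0x787C020ABA2 (w,user):
  L0: frame=0x1E idx=15 entry=0x20007 [P=1 RW=1 US=1 PS=0]
  L1: frame=0x20 idx=31 entry=0x23007 [P=1 RW=1 US=1 PS=0]
  L2: frame=0x23 idx=1 entry=0x26007 [P=1 RW=1 US=1 PS=0]
  L3: frame=0x26 idx=10 entry=0x27007 [P=1 RW=1 US=1 PS=0]
  ⇒ phys 0x27BA2  [4 reads]
#1 VA=0x287C1A0ADCC (r,user):
  L0: frame=0x1E idx=5 entry=0x2A007 [P=1 RW=1 US=1 PS=0]
  L1: frame=0x2A idx=31 entry=0x2B007 [P=1 RW=1 US=1 PS=0]
  L2: frame=0x2B idx=13 entry=0x2D007 [P=1 RW=1 US=1 PS=0]
  L3: frame=0x2D idx=10 entry=0x30007 [P=1 RW=1 US=1 PS=0]
  ⇒ phys 0x30DCC  [4 reads]
#2 VA=0xD03006161C9 (w,kernel):
  L0: frame=0x1E idx=26 entry=0x32007 [P=1 RW=1 US=1 PS=0]
  L1: frame=0x32 idx=12 entry=0x33007 [P=1 RW=1 US=1 PS=0]
  L2: frame=0x33 idx=3 entry=0x36007 [P=1 RW=1 US=1 PS=0]
  L3: frame=0x36 idx=22 entry=0x5C004 [P=0 RW=0 US=1 PS=0]
  ✗ PAGE_NOT_PRESENT  [4 reads]

TLB: [["0x287C1A0A", "0x30"]]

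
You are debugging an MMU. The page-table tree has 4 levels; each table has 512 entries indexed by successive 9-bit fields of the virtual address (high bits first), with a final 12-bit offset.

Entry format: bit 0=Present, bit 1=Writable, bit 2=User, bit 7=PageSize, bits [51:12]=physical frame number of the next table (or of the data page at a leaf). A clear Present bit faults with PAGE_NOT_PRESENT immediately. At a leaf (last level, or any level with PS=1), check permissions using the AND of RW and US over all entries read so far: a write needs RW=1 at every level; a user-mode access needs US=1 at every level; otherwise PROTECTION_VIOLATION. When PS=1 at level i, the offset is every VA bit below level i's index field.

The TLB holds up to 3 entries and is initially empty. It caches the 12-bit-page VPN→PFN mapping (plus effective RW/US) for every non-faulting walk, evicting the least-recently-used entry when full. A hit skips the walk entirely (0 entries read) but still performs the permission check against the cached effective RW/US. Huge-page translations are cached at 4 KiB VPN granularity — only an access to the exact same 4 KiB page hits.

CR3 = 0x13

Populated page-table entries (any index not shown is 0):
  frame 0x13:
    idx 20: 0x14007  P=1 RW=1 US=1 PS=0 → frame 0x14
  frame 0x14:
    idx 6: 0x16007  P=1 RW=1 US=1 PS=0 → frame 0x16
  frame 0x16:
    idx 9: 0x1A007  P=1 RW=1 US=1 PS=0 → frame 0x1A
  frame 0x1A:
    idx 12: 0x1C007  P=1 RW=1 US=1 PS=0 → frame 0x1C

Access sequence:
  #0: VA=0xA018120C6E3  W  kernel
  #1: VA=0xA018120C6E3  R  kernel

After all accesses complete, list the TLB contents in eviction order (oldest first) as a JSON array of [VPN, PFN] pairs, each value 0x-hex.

Trace:
#0 VA=0xA018120C6E3 (w,kernel):
  lvl0: tbl 0x13, slot 20 ⇒ 0x14007 (P1/RW1/US1/PS0)
  lvl1: tbl 0x14, slot 6 ⇒ 0x16007 (P1/RW1/US1/PS0)
  lvl2: tbl 0x16, slot 9 ⇒ 0x1A007 (P1/RW1/US1/PS0)
  lvl3: tbl 0x1A, slot 12 ⇒ 0x1C007 (P1/RW1/US1/PS0)
  ✓ 0x1C6E3  — 4 lookups
#1 VA=0xA018120C6E3 (r,kernel):
  TLB hit vpn=0xA018120C → PA=0x1C6E3

TLB: [["0xA018120C", "0x1C"]]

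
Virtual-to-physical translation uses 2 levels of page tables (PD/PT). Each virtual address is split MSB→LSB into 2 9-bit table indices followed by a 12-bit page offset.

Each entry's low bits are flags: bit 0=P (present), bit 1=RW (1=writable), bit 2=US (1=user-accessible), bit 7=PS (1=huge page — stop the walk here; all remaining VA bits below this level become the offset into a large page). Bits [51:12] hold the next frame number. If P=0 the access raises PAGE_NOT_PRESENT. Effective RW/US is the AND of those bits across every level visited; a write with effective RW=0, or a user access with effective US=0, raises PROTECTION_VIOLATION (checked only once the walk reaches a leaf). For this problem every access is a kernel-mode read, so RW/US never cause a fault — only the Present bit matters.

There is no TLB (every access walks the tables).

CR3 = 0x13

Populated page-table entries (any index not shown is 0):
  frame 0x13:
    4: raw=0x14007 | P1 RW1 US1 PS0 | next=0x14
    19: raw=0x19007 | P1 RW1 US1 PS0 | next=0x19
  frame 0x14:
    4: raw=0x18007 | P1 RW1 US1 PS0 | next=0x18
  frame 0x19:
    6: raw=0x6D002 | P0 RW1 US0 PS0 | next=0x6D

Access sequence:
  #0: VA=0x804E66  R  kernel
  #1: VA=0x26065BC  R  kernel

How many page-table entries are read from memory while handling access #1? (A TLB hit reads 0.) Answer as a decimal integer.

Walk each access:
#0 VA=0x804E66 (r,kernel):
  L0 @0x13[4] → 0x14007  P=1,RW=1,US=1,PS=0
  L1 @0x14[4] → 0x18007  P=1,RW=1,US=1,PS=0
  ⇒ phys 0x18E66  [2 reads]
#1 VA=0x26065BC (r,kernel):
  L0 @0x13[19] → 0x19007  P=1,RW=1,US=1,PS=0
  L1 @0x19[6] → 0x6D002  P=0,RW=1,US=0,PS=0
  ⇒ fault: PAGE_NOT_PRESENT  — 2 lookups

Entries read for #1: 2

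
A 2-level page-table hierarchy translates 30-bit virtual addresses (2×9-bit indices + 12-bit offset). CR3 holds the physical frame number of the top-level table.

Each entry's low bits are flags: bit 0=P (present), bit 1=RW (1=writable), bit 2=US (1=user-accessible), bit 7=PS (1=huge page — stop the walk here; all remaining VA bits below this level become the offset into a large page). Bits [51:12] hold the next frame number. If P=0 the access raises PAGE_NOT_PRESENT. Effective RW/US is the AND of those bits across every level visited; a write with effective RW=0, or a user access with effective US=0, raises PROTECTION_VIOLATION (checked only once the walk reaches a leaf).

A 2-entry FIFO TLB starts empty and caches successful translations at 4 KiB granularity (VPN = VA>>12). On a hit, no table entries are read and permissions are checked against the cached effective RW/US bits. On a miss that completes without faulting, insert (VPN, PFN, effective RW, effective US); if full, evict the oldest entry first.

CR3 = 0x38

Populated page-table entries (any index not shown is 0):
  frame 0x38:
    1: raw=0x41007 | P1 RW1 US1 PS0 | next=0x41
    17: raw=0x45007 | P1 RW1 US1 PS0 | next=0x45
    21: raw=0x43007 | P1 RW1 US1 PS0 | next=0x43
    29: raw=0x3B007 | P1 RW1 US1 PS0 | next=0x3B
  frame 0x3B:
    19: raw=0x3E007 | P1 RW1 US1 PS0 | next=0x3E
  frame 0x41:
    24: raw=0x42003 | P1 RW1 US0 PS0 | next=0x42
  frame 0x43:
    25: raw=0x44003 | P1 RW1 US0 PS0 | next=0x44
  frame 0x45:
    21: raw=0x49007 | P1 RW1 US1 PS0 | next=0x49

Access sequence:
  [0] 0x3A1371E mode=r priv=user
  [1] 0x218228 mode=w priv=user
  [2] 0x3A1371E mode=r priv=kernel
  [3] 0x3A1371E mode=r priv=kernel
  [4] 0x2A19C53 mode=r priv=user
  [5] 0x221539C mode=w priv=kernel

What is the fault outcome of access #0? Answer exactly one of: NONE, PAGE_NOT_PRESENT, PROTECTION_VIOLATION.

Per-access translation:
#0 VA=0x3A1371E (r,user):
  L0: frame=0x38 idx=29 entry=0x3B007 [P=1 RW=1 US=1 PS=0]
  L1: frame=0x3B idx=19 entry=0x3E007 [P=1 RW=1 US=1 PS=0]
  → PA=0x3E71E  (2 entries read)
#1 VA=0x218228 (w,user):
  L0: frame=0x38 idx=1 entry=0x41007 [P=1 RW=1 US=1 PS=0]
  L1: frame=0x41 idx=24 entry=0x42003 [P=1 RW=1 US=0 PS=0]
  ⇒ fault: PROTECTION_VIOLATION  — 2 lookups
#2 VA=0x3A1371E (r,kernel):
  TLB hit vpn=0x3A13 → PA=0x3E71E
#3 VA=0x3A1371E (r,kernel):
  TLB hit vpn=0x3A13 → PA=0x3E71E
#4 VA=0x2A19C53 (r,user):
  L0: frame=0x38 idx=21 entry=0x43007 [P=1 RW=1 US=1 PS=0]
  L1: frame=0x43 idx=25 entry=0x44003 [P=1 RW=1 US=0 PS=0]
  ⇒ fault: PROTECTION_VIOLATION  — 2 lookups
#5 VA=0x221539C (w,kernel):
  L0: frame=0x38 idx=17 entry=0x45007 [P=1 RW=1 US=1 PS=0]
  L1: frame=0x45 idx=21 entry=0x49007 [P=1 RW=1 US=1 PS=0]
  → PA=0x4939C  (2 entries read)

Access #0 fault: NONE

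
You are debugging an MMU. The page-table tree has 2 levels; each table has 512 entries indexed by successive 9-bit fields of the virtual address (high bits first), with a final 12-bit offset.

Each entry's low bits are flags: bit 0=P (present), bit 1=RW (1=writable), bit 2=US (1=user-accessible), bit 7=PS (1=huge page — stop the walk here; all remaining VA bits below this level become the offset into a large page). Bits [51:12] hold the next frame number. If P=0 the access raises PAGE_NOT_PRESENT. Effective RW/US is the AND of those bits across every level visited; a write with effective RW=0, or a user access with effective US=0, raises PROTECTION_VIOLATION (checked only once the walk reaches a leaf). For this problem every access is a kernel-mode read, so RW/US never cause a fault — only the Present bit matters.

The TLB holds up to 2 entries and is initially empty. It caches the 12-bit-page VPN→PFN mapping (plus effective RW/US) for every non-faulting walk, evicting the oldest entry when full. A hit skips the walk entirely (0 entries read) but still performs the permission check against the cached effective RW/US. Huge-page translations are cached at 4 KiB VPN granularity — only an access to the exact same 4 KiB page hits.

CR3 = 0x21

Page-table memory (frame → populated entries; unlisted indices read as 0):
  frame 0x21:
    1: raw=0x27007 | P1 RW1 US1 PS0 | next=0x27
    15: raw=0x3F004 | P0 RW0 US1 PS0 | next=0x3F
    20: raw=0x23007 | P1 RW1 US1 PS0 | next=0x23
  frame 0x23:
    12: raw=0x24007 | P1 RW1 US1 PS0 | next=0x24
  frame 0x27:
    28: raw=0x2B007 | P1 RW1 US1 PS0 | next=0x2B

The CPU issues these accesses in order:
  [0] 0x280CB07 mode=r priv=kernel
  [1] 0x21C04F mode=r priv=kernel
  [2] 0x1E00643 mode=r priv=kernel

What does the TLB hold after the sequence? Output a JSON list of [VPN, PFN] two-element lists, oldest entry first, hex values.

Trace:
#0 VA=0x280CB07 (r,kernel):
  L0 @0x21[20] → 0x23007  P=1,RW=1,US=1,PS=0
  L1 @0x23[12] → 0x24007  P=1,RW=1,US=1,PS=0
  → PA=0x24B07  (2 entries read)
#1 VA=0x21C04F (r,kernel):
  L0 @0x21[1] → 0x27007  P=1,RW=1,US=1,PS=0
  L1 @0x27[28] → 0x2B007  P=1,RW=1,US=1,PS=0
  → PA=0x2B04F  (2 entries read)
#2 VA=0x1E00643 (r,kernel):
  L0 @0x21[15] → 0x3F004  P=0,RW=0,US=1,PS=0
  ⇒ fault: PAGE_NOT_PRESENT  — 1 lookups

TLB: [["0x280C", "0x24"], ["0x21C", "0x2B"]]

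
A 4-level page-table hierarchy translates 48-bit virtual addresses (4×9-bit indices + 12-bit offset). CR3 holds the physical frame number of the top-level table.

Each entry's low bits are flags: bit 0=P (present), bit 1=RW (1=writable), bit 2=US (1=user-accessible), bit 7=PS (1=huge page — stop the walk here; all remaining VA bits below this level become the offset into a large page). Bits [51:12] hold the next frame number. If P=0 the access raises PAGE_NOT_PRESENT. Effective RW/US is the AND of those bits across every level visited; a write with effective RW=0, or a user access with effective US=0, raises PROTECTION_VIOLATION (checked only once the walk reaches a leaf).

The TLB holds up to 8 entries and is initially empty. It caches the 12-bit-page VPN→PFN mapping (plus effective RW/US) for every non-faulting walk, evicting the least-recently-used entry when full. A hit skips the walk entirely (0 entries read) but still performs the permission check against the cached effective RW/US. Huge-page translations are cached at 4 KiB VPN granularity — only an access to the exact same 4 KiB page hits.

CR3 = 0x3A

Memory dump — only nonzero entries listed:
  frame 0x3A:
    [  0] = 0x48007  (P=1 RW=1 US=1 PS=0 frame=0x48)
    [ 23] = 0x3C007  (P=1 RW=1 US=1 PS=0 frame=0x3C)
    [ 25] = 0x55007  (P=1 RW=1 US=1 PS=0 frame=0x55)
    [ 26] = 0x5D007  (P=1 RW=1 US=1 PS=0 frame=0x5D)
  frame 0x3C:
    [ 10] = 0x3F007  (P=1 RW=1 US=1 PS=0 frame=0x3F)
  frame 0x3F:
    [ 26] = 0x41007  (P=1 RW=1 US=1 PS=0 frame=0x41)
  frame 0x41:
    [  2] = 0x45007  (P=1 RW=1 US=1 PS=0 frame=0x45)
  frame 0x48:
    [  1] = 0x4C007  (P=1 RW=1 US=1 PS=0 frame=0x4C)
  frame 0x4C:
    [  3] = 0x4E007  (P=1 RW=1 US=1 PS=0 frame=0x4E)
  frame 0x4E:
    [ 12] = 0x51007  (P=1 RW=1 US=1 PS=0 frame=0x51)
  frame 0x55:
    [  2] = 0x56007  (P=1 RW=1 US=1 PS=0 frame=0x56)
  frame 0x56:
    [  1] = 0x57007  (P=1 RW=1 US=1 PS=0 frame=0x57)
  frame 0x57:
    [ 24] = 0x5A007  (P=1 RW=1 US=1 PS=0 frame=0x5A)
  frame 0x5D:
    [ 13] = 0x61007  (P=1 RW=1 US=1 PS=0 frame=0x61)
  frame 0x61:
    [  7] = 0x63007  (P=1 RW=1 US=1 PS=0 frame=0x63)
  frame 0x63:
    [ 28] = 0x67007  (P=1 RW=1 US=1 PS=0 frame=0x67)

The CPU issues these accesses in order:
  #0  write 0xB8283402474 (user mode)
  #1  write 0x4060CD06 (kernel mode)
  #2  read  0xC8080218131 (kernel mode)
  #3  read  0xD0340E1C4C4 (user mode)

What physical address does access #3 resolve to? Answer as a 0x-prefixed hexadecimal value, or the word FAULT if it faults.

Trace:
#0 VA=0xB8283402474 (w,user):
  lvl0: tbl 0x3A, slot 23 ⇒ 0x3C007 (P1/RW1/US1/PS0)
  lvl1: tbl 0x3C, slot 10 ⇒ 0x3F007 (P1/RW1/US1/PS0)
  lvl2: tbl 0x3F, slot 26 ⇒ 0x41007 (P1/RW1/US1/PS0)
  lvl3: tbl 0x41, slot 2 ⇒ 0x45007 (P1/RW1/US1/PS0)
  ⇒ phys 0x45474  [4 reads]
#1 VA=0x4060CD06 (w,kernel):
  lvl0: tbl 0x3A, slot 0 ⇒ 0x48007 (P1/RW1/US1/PS0)
  lvl1: tbl 0x48, slot 1 ⇒ 0x4C007 (P1/RW1/US1/PS0)
  lvl2: tbl 0x4C, slot 3 ⇒ 0x4E007 (P1/RW1/US1/PS0)
  lvl3: tbl 0x4E, slot 12 ⇒ 0x51007 (P1/RW1/US1/PS0)
  ⇒ phys 0x51D06  [4 reads]
#2 VA=0xC8080218131 (r,kernel):
  lvl0: tbl 0x3A, slot 25 ⇒ 0x55007 (P1/RW1/US1/PS0)
  lvl1: tbl 0x55, slot 2 ⇒ 0x56007 (P1/RW1/US1/PS0)
  lvl2: tbl 0x56, slot 1 ⇒ 0x57007 (P1/RW1/US1/PS0)
  lvl3: tbl 0x57, slot 24 ⇒ 0x5A007 (P1/RW1/US1/PS0)
  ⇒ phys 0x5A131  [4 reads]
#3 VA=0xD0340E1C4C4 (r,user):
  lvl0: tbl 0x3A, slot 26 ⇒ 0x5D007 (P1/RW1/US1/PS0)
  lvl1: tbl 0x5D, slot 13 ⇒ 0x61007 (P1/RW1/US1/PS0)
  lvl2: tbl 0x61, slot 7 ⇒ 0x63007 (P1/RW1/US1/PS0)
  lvl3: tbl 0x63, slot 28 ⇒ 0x67007 (P1/RW1/US1/PS0)
  ⇒ phys 0x674C4  [4 reads]

Access #3 PA: 0x674C4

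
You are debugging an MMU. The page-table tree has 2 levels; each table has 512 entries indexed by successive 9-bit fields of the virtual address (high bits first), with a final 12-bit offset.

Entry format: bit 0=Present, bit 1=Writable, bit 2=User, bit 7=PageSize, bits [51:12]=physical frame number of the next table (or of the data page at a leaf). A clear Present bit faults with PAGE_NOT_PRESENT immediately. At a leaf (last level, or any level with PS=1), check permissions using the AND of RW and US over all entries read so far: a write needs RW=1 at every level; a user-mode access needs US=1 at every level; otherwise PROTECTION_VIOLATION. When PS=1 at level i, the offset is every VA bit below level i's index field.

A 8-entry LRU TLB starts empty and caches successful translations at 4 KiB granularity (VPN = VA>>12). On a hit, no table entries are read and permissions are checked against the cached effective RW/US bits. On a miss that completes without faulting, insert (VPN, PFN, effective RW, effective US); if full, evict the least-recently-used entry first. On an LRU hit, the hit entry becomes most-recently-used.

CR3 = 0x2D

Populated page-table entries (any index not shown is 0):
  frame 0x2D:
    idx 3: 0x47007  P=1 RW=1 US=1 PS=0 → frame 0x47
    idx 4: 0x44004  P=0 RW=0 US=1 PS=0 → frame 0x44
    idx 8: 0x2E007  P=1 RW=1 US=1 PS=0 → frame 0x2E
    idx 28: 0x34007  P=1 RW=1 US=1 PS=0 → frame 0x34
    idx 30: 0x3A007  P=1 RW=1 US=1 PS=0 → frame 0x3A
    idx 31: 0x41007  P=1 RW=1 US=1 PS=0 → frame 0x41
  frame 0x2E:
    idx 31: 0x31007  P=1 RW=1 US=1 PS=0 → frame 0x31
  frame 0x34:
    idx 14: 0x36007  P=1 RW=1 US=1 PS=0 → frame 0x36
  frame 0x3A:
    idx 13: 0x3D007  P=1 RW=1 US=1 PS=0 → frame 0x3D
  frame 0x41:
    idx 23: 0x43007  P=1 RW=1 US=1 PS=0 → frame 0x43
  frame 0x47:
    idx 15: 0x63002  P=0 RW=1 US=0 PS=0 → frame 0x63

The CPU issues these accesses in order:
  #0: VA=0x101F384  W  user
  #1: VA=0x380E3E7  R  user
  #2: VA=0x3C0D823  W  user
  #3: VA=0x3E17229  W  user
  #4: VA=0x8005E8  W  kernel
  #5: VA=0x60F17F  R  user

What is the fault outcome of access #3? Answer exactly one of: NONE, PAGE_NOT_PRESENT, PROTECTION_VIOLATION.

Trace:
#0 VA=0x101F384 (w,user):
  L0: frame=0x2D idx=8 entry=0x2E007 [P=1 RW=1 US=1 PS=0]
  L1: frame=0x2E idx=31 entry=0x31007 [P=1 RW=1 US=1 PS=0]
  ✓ 0x31384  — 2 lookups
#1 VA=0x380E3E7 (r,user):
  L0: frame=0x2D idx=28 entry=0x34007 [P=1 RW=1 US=1 PS=0]
  L1: frame=0x34 idx=14 entry=0x36007 [P=1 RW=1 US=1 PS=0]
  ✓ 0x363E7  — 2 lookups
#2 VA=0x3C0D823 (w,user):
  L0: frame=0x2D idx=30 entry=0x3A007 [P=1 RW=1 US=1 PS=0]
  L1: frame=0x3A idx=13 entry=0x3D007 [P=1 RW=1 US=1 PS=0]
  ✓ 0x3D823  — 2 lookups
#3 VA=0x3E17229 (w,user):
  L0: frame=0x2D idx=31 entry=0x41007 [P=1 RW=1 US=1 PS=0]
  L1: frame=0x41 idx=23 entry=0x43007 [P=1 RW=1 US=1 PS=0]
  ✓ 0x43229  — 2 lookups
#4 VA=0x8005E8 (w,kernel):
  L0: frame=0x2D idx=4 entry=0x44004 [P=0 RW=0 US=1 PS=0]
  ✗ PAGE_NOT_PRESENT  [1 reads]
#5 VA=0x60F17F (r,user):
  L0: frame=0x2D idx=3 entry=0x47007 [P=1 RW=1 US=1 PS=0]
  L1: frame=0x47 idx=15 entry=0x63002 [P=0 RW=1 US=0 PS=0]
  ✗ PAGE_NOT_PRESENT  [2 reads]

Access #3 fault: NONE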